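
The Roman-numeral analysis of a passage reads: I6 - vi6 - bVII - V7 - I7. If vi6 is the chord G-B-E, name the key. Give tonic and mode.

The anchor chord is a minor triad on E, labeled vi6.
vi6 on E implies E is the submediant; that puts the tonic at G, and the lowercase numeral fits major mode.

G major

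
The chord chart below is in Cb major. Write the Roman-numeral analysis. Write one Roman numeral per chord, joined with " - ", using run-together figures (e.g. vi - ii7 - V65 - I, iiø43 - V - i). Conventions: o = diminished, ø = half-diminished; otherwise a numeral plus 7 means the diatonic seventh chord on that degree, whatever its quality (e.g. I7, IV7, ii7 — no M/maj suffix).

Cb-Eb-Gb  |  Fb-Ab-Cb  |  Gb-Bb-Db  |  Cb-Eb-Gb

I - IV - V - I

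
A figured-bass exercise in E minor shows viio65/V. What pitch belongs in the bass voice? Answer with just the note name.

C#

The applied chord viio65/V is rooted on A#: A#-C#-E-G.
The figure 65 means first inversion — the third is in the bass.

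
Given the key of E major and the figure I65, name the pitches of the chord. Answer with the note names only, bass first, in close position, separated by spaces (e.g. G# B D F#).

G# B D# E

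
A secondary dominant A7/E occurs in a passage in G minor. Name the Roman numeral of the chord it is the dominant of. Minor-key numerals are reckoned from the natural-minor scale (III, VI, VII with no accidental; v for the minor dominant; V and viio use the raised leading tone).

V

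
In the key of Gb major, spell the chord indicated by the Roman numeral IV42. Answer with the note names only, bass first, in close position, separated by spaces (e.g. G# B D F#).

Bb Cb Eb Gb

The numeral's case and figure indicate a major seventh chord. In Gb major its root, the fourth degree, is Cb.
That chord is spelled Cb-Eb-Gb-Bb.
With the 42 figure the chord is in third inversion; from the bass Bb upward in close position it reads Bb-Cb-Eb-Gb.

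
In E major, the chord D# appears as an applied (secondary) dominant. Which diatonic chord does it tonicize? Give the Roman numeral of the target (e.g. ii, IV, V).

The chord is a major triad on D#.
A dominant resolves down a perfect fifth: D# → G#. In E major, G# is scale degree 3, i.e. iii.

iii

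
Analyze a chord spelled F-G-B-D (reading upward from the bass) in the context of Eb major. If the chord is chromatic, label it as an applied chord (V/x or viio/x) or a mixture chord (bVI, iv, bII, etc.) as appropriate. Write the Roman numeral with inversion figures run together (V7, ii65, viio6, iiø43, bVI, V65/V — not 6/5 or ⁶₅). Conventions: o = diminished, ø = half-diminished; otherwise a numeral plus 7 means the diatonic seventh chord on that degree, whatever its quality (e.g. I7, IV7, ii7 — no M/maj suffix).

V42/vi

Stacked in thirds the chord is G-B-D-F: a dominant seventh chord on G.
G is not a diatonic chord root with this quality in Eb major, but it lies a perfect fifth above C (vi), so the chord functions as an applied dominant of vi.
With F in the bass the chord is in third inversion, so the figured bass is 42.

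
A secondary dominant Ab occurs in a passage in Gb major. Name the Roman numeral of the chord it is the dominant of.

V

The chord is a major triad on Ab.
A dominant resolves down a perfect fifth: Ab → Db. In Gb major, Db is scale degree 5, i.e. V.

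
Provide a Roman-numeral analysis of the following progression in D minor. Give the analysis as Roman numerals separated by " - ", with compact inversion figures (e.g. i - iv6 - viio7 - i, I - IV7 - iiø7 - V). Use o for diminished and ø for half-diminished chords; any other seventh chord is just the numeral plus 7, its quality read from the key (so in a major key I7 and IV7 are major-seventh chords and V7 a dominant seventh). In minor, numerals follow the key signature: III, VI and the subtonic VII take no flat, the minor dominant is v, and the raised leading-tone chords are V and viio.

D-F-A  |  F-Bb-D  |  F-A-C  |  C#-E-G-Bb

D-F-A: root D is the tonic; minor triad there is i.
F-Bb-D: major triad on Bb = scale degree 6 → VI64.
F-A-C: root F is the mediant; major triad there is III.
C#-E-G-Bb has root C#, degree 7 in D minor, so viio7.

i - VI64 - III - viio7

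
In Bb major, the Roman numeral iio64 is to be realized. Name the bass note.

Gb

iio in Bb major has root C; the chord is C-Eb-Gb.
The figure 64 means second inversion — the fifth is in the bass.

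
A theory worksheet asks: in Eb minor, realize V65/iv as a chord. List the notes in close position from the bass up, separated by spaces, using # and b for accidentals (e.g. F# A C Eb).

G Bb Db Eb

V65/iv is a secondary dominant — the dominant seventh of iv. iv in Eb minor is Ab, so the applied chord's root is Eb, a perfect fifth above.
Building a dominant seventh chord on Eb gives Eb-G-Bb-Db.
With the 65 figure the chord is in first inversion; from the bass G upward in close position it reads G-Bb-Db-Eb.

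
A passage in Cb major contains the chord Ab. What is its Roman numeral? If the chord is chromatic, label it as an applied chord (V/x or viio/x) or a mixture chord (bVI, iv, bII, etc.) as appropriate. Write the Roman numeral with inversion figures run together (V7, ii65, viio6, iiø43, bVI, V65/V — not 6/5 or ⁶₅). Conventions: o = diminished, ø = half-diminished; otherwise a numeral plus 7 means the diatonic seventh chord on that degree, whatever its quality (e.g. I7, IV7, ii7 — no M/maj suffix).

V/ii

The pitches Ab-C-Eb form a major triad rooted on Ab.
Ab is not a diatonic chord root with this quality in Cb major, but it lies a perfect fifth above Db (ii), so the chord functions as an applied dominant of ii.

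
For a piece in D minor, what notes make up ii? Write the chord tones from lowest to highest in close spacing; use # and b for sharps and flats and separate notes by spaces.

E G B

Scale degree 2 in D minor is E; here the chord built on it is altered to a minor triad. ii is the minor supertonic, borrowed from the parallel major (the Dorian ii).
So the chord is E-G-B.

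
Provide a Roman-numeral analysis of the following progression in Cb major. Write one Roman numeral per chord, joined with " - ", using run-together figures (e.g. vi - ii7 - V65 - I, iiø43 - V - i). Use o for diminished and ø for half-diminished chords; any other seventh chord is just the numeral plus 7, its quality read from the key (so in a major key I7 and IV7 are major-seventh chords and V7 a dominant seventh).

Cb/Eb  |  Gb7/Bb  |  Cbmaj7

Cb/Eb: root Cb is the tonic; major triad there is I6.
Gb7/Bb: dominant seventh chord on Gb = scale degree 5 → V65.
Cbmaj7: root Cb is the tonic; major seventh chord there is I7.

I6 - V65 - I7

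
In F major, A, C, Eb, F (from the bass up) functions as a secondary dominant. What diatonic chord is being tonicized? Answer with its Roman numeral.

The chord is a dominant seventh chord on F.
A dominant resolves down a perfect fifth: F → Bb. In F major, Bb is scale degree 4, i.e. IV.

IV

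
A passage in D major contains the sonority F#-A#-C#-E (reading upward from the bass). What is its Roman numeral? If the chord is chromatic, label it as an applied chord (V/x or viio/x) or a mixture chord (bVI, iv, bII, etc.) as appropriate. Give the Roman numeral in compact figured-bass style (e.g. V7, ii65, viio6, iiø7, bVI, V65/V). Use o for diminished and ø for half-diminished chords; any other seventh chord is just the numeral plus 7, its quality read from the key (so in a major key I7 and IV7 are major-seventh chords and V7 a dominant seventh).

V7/vi

The pitches F#-A#-C#-E form a dominant seventh chord rooted on F#.
F# is not a diatonic chord root with this quality in D major, but it lies a perfect fifth above B (vi), so the chord functions as an applied dominant of vi.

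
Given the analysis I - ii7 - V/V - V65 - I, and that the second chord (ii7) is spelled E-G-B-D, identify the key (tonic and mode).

The chord Em7 is a minor seventh chord rooted on E; its label is ii7.
Counting down one scale step from E places the tonic on D; a minor seventh chord on degree 2 is diatonic only in major.

D major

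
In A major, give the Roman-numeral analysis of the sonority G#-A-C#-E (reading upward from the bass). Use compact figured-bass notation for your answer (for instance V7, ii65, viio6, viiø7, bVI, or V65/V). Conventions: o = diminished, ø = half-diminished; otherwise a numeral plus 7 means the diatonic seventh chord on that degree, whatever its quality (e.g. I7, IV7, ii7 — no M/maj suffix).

The pitches A-C#-E-G# form a major seventh chord rooted on A.
In A major, A is the tonic; the diatonic major seventh chord there is I7.
With G# in the bass the chord is in third inversion, so the figured bass is 42.

I42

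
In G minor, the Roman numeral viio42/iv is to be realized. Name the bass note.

The applied chord viio42/iv is rooted on B: B-D-F-Ab.
The figure 42 means third inversion — the seventh is in the bass.

Ab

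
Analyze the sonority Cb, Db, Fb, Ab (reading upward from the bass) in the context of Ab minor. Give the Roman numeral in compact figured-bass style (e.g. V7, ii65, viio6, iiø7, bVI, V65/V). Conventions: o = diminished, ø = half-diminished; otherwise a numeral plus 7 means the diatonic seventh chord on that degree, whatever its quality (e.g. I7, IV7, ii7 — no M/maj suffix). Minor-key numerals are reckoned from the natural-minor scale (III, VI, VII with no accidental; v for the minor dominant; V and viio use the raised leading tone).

iv42

Stacked in thirds the chord is Db-Fb-Ab-Cb: a minor seventh chord on Db.
Db is scale degree 4 in Ab minor, and a minor seventh chord on that degree is written iv7.
With Cb in the bass the chord is in third inversion, so the figured bass is 42.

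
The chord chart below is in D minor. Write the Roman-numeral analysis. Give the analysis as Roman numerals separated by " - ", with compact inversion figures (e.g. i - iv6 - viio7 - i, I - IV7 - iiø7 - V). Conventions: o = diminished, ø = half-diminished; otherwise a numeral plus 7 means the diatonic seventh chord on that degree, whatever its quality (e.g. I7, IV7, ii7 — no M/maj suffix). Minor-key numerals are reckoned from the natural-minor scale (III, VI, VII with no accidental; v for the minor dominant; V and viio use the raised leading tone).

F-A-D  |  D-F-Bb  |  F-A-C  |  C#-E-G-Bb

F-A-D has root D, degree 1 in D minor, so i6.
D-F-Bb has root Bb, degree 6 in D minor, so VI6.
F-A-C: root F is the mediant; major triad there is III.
C#-E-G-Bb: fully diminished seventh chord on C# = scale degree 7 → viio7.

i6 - VI6 - III - viio7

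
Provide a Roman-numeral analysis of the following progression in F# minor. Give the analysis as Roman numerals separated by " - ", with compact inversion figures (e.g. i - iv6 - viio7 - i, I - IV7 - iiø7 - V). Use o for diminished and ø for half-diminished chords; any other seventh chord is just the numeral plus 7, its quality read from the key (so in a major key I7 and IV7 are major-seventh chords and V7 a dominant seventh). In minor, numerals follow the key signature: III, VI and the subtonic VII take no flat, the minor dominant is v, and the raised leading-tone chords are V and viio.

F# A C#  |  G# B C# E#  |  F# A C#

i - V43 - i

F#-A-C#: root F# is the tonic; minor triad there is i.
G#-B-C#-E#: root C# is the dominant; dominant seventh chord there is V43.
F#-A-C#: minor triad on F# = scale degree 1 → i.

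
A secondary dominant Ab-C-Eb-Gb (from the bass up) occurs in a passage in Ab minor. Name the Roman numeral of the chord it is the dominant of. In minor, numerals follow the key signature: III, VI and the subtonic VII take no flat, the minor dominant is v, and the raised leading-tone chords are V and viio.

The chord is a dominant seventh chord on Ab.
A dominant resolves down a perfect fifth: Ab → Db. In Ab minor, Db is scale degree 4, i.e. iv.

iv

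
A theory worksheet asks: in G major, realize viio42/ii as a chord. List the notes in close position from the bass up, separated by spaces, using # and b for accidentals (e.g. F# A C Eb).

viio42/ii is a secondary leading-tone chord. The target ii is A in G major; the applied chord is rooted a semitone below, on G#.
Building a fully diminished seventh chord on G# gives G#-B-D-F.
The figured bass 42 indicates third inversion, placing the seventh (F) in the bass: F-G#-B-D.

F G# B D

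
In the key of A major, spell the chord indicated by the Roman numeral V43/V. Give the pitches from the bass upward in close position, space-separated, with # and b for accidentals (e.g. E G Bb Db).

F# A B D#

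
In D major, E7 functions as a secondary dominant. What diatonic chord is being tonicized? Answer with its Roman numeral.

The chord is a dominant seventh chord on E.
A dominant resolves down a perfect fifth: E → A. In D major, A is scale degree 5, i.e. V.

V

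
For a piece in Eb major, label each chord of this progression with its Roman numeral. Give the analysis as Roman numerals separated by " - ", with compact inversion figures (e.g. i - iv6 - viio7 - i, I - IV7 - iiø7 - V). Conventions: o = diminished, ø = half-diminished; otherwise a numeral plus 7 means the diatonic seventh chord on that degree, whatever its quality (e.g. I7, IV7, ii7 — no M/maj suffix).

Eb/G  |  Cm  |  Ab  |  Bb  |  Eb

Eb/G has root Eb, degree 1 in Eb major, so I6.
Cm: root C is the submediant; minor triad there is vi.
Ab: root Ab is the subdominant; major triad there is IV.
Bb: major triad on Bb = scale degree 5 → V.
Eb has root Eb, degree 1 in Eb major, so I.

I6 - vi - IV - V - I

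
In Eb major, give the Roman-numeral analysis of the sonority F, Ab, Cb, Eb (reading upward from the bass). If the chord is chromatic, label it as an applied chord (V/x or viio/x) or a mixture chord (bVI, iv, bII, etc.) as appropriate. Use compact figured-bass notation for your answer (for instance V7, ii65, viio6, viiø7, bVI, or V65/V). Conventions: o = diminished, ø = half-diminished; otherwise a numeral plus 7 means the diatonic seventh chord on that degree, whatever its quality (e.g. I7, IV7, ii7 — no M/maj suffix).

iiø7

The pitches F-Ab-Cb-Eb form a half-diminished seventh chord rooted on F.
F is the second degree of Eb major. This is the half-diminished supertonic seventh, borrowed from the parallel minor.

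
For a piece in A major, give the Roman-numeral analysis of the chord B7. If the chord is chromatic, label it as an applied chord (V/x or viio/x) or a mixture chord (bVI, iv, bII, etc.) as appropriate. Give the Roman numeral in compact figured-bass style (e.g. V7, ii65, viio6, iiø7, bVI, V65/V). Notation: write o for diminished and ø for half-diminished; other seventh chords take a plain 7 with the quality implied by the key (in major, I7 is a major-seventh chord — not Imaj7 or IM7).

V7/V

The pitches B-D#-F#-A form a dominant seventh chord rooted on B.
B is not a diatonic chord root with this quality in A major, but it lies a perfect fifth above E (V), so the chord functions as an applied dominant of V.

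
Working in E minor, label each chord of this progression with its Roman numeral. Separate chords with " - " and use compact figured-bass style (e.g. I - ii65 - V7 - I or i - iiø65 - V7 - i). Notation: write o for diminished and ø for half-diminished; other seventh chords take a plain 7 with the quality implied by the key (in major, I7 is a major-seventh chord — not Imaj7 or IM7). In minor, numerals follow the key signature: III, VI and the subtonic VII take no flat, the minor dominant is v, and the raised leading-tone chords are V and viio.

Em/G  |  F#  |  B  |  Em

i6 - V/V - V - i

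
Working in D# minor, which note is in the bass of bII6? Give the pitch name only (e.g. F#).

G#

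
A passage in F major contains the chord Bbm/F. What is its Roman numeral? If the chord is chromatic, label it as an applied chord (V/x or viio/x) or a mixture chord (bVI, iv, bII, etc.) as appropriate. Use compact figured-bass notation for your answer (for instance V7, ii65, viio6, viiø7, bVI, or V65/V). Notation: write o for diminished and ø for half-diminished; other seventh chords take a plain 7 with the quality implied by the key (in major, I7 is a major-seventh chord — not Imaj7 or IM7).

The pitches Bb-Db-F form a minor triad rooted on Bb.
Bb is the fourth degree of F major. This is the minor subdominant, borrowed from the parallel minor.
With F in the bass the chord is in second inversion, so the figured bass is 64.

iv64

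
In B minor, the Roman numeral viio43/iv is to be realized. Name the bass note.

A

The applied chord viio43/iv is rooted on D#: D#-F#-A-C.
The figure 43 means second inversion — the fifth is in the bass.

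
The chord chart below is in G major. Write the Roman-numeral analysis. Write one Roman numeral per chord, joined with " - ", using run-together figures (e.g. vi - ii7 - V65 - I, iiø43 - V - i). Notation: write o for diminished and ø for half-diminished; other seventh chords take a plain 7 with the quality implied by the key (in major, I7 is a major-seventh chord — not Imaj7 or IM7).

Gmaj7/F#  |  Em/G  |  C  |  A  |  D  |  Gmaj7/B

I42 - vi6 - IV - V/V - V - I65

Gmaj7/F#: major seventh chord on G = scale degree 1 → I42.
Em/G: root E is the submediant; minor triad there is vi6.
C has root C, degree 4 in G major, so IV.
A: a major triad on A, the applied dominant of V → V/V.
D: major triad on D = scale degree 5 → V.
Gmaj7/B: root G is the tonic; major seventh chord there is I65.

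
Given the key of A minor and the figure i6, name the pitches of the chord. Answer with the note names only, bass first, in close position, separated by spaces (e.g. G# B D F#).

The numeral's case and figure indicate a minor triad. In A minor its root, the tonic, is A.
That chord is spelled A-C-E.
With the 6 figure the chord is in first inversion; from the bass C upward in close position it reads C-E-A.

C E A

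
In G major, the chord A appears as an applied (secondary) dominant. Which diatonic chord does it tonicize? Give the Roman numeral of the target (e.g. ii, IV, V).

The chord is a major triad on A.
A dominant resolves down a perfect fifth: A → D. In G major, D is scale degree 5, i.e. V.

V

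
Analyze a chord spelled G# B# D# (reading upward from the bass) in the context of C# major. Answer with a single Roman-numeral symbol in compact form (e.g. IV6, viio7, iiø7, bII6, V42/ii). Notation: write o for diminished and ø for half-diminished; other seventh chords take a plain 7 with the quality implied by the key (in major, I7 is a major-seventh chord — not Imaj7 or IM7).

The pitches G#-B#-D# form a major triad rooted on G#.
In C# major, G# is the dominant; the diatonic major triad there is V.

V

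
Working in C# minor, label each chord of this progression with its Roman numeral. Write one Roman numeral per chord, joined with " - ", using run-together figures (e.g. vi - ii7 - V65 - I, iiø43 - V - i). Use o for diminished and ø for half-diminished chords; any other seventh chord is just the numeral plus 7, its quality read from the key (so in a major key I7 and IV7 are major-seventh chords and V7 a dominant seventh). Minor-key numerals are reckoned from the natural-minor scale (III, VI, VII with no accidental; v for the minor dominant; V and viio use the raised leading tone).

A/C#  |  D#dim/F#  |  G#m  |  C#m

VI6 - iio6 - v - i

A/C#: major triad on A = scale degree 6 → VI6.
D#dim/F#: root D# is the supertonic; diminished triad there is iio6.
G#m: minor triad on G# = scale degree 5 → v.
C#m: minor triad on C# = scale degree 1 → i.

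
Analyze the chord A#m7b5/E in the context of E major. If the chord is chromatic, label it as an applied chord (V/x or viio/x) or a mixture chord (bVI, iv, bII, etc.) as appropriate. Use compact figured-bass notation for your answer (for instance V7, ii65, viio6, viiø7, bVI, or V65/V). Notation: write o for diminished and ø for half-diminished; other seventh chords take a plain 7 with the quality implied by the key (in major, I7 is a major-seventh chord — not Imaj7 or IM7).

viiø43/V

The pitches A#-C#-E-G# form a half-diminished seventh chord rooted on A#.
A# sits a half step below B (V in E major); a diminished chord there is the applied leading-tone chord of V.
With E in the bass the chord is in second inversion, so the figured bass is 43.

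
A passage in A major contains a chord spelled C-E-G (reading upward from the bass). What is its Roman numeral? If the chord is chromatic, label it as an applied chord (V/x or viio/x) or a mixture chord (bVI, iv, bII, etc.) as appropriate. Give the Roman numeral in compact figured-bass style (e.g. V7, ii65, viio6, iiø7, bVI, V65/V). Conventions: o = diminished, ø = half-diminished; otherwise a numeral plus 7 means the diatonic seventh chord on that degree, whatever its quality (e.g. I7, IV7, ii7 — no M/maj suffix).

bIII

The pitches C-E-G form a major triad rooted on C.
C is the lowered third degree of A major (diatonic 3 would be C#). This is a major triad on the lowered third degree, borrowed from the parallel minor.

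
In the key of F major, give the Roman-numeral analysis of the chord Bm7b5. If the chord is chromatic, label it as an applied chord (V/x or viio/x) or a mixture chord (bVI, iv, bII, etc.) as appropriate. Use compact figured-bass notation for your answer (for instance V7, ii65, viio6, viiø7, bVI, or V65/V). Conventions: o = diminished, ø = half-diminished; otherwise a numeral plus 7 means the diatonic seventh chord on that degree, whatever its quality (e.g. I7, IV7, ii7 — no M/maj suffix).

viiø7/V

Stacked in thirds the chord is B-D-F-A: a half-diminished seventh chord on B.
B sits a half step below C (V in F major); a diminished chord there is the applied leading-tone chord of V.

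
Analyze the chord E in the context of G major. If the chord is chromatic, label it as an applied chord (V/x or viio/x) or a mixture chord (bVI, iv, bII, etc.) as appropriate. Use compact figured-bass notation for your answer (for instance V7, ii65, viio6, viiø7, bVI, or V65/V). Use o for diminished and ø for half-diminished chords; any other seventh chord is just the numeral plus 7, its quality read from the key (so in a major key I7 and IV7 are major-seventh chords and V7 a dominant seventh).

Stacked in thirds the chord is E-G#-B: a major triad on E.
E is not a diatonic chord root with this quality in G major, but it lies a perfect fifth above A (ii), so the chord functions as an applied dominant of ii.

V/ii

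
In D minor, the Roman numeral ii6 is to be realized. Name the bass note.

G

ii in D minor has root E; the chord is E-G-B.
The figure 6 means first inversion — the third is in the bass.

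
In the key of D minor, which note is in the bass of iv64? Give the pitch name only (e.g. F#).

iv in D minor has root G; the chord is G-Bb-D.
The figure 64 means second inversion — the fifth is in the bass.

D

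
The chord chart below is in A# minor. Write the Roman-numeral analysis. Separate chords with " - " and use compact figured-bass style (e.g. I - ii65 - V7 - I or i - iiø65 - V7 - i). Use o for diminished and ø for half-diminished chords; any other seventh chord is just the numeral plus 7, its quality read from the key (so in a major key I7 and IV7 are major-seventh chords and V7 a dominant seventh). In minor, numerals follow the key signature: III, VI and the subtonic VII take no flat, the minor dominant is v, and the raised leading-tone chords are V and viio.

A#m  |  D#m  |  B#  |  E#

A#m has root A#, degree 1 in A# minor, so i.
D#m: minor triad on D# = scale degree 4 → iv.
B#: chromatic; B# is V of V, so V/V.
E# has root E#, degree 5 in A# minor, so V.

i - iv - V/V - V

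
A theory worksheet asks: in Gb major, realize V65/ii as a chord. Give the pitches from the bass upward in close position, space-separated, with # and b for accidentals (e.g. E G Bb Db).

V65/ii is a secondary dominant — the dominant seventh of ii. ii in Gb major is Ab, so the applied chord's root is Eb, a perfect fifth above.
Building a dominant seventh chord on Eb gives Eb-G-Bb-Db.
With the 65 figure the chord is in first inversion; from the bass G upward in close position it reads G-Bb-Db-Eb.

G Bb Db Eb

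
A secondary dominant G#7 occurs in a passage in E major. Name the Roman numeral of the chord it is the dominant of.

The chord is a dominant seventh chord on G#.
A dominant resolves down a perfect fifth: G# → C#. In E major, C# is scale degree 6, i.e. vi.

vi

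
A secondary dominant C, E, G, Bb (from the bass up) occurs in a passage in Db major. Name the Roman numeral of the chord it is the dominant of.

The chord is a dominant seventh chord on C.
A dominant resolves down a perfect fifth: C → F. In Db major, F is scale degree 3, i.e. iii.

iii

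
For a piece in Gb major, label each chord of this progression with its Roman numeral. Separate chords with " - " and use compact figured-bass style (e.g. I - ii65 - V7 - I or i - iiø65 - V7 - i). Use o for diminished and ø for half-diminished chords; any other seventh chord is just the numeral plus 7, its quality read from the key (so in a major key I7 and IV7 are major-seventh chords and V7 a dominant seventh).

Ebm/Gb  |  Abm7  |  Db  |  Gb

Ebm/Gb has root Eb, degree 6 in Gb major, so vi6.
Abm7: root Ab is the supertonic; minor seventh chord there is ii7.
Db: root Db is the dominant; major triad there is V.
Gb: major triad on Gb = scale degree 1 → I.

vi6 - ii7 - V - I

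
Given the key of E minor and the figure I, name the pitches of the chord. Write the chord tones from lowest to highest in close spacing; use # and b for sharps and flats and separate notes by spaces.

I is the major tonic (Picardy third), borrowed from the parallel major. In E minor that root is E.
So the chord is E-G#-B, a major triad.

E G# B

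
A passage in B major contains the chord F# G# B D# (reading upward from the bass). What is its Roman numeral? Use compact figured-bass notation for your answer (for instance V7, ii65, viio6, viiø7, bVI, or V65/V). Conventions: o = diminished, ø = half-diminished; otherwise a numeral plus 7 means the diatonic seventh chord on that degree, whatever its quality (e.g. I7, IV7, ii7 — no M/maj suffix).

Stacked in thirds the chord is G#-B-D#-F#: a minor seventh chord on G#.
In B major, G# is the submediant; the diatonic minor seventh chord there is vi7.
With F# in the bass the chord is in third inversion, so the figured bass is 42.

vi42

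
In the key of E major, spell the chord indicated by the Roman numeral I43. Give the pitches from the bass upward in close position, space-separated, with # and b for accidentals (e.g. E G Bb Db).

In E major, the first degree is E, and the diatonic chord built there is a major seventh chord.
That chord is spelled E-G#-B-D#.
The figured bass 43 indicates second inversion, placing the fifth (B) in the bass: B-D#-E-G#.

B D# E G#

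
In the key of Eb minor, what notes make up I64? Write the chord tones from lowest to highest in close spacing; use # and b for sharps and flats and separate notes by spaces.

Bb Eb G

I64 is the major tonic (Picardy third), borrowed from the parallel major. In Eb minor that root is Eb.
So the chord is Eb-G-Bb, a major triad.
With the 64 figure the chord is in second inversion; from the bass Bb upward in close position it reads Bb-Eb-G.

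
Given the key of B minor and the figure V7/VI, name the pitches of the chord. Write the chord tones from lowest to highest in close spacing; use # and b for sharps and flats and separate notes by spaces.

D F# A C

V7/VI is a secondary dominant — the dominant seventh of VI. VI in B minor is G, so the applied chord's root is D, a perfect fifth above.
Building a dominant seventh chord on D gives D-F#-A-C.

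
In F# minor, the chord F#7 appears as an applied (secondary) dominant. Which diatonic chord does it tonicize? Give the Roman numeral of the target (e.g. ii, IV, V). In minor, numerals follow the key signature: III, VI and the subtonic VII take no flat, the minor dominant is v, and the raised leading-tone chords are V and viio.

The chord is a dominant seventh chord on F#.
A dominant resolves down a perfect fifth: F# → B. In F# minor, B is scale degree 4, i.e. iv.

iv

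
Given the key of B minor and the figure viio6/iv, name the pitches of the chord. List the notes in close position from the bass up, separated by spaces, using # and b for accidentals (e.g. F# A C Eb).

F# A D#

The slash marks an applied leading-tone chord: viio of iv. In B minor, iv is E, so the leading tone to it is D#, a half step below.
Building a diminished triad on D# gives D#-F#-A.
With the 6 figure the chord is in first inversion; from the bass F# upward in close position it reads F#-A-D#.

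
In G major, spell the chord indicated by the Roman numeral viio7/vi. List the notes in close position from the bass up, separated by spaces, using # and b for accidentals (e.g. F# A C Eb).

D# F# A C

The slash marks an applied leading-tone chord: viio of vi. In G major, vi is E, so the leading tone to it is D#, a half step below.
Building a fully diminished seventh chord on D# gives D#-F#-A-C.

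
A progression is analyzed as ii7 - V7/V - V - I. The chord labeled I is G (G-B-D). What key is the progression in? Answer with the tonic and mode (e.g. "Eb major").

G major

I is given as G-B-D — a major triad with root G.
If G is scale degree 1 and the mode makes that degree carry a major triad, the tonic is G and the mode is major.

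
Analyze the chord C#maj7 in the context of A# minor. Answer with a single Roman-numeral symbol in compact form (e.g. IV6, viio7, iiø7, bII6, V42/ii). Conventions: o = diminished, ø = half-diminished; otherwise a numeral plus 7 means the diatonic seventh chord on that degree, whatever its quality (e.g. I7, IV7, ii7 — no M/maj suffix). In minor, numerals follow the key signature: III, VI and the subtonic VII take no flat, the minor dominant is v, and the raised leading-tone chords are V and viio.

III7

The pitches C#-E#-G#-B# form a major seventh chord rooted on C#.
In A# minor, C# is the mediant; the diatonic major seventh chord there is III7.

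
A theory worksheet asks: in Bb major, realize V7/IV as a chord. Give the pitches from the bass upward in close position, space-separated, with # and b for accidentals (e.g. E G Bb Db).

Bb D F Ab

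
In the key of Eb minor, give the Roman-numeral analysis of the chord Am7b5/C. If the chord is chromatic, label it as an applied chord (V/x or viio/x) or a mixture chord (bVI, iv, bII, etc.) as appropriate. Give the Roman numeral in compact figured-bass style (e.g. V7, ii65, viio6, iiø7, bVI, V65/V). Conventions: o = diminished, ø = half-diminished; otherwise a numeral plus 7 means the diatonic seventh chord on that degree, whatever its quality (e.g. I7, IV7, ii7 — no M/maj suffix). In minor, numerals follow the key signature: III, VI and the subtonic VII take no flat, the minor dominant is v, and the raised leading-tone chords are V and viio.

viiø65/V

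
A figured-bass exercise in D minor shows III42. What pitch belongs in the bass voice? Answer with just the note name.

E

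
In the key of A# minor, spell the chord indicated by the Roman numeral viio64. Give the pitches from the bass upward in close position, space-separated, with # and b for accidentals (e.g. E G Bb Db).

In A# minor, the leading-tone chord is built on the raised seventh degree, G##.
That chord is spelled G##-B#-D#.
The figured bass 64 indicates second inversion, placing the fifth (D#) in the bass: D#-G##-B#.

D# G## B#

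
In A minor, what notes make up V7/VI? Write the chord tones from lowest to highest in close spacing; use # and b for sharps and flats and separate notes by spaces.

C E G Bb

The slash means an applied dominant: we want the dominant of VI. In A minor, VI is F major, and its dominant is built on C.
Building a dominant seventh chord on C gives C-E-G-Bb.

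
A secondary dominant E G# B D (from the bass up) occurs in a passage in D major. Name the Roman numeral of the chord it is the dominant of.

V

The chord is a dominant seventh chord on E.
A dominant resolves down a perfect fifth: E → A. In D major, A is scale degree 5, i.e. V.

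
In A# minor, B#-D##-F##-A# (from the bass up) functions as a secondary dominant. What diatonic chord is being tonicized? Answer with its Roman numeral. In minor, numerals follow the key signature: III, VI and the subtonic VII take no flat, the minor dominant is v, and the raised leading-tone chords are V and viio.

V

The chord is a dominant seventh chord on B#.
A dominant resolves down a perfect fifth: B# → E#. In A# minor, E# is scale degree 5, i.e. V.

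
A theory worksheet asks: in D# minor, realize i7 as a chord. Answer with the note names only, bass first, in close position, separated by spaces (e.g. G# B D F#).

D# F# A# C#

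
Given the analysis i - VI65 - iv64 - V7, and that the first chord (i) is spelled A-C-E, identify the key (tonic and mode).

A minor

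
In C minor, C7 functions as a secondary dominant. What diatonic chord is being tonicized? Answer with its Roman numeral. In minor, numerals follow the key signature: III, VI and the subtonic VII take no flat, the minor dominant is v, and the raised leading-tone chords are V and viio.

The chord is a dominant seventh chord on C.
A dominant resolves down a perfect fifth: C → F. In C minor, F is scale degree 4, i.e. iv.

iv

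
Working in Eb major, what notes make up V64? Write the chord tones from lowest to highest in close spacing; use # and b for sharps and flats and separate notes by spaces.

In Eb major, the fifth degree is Bb, and the diatonic chord built there is a major triad.
Stacking thirds from Bb gives Bb-D-F.
The figured bass 64 indicates second inversion, placing the fifth (F) in the bass: F-Bb-D.

F Bb D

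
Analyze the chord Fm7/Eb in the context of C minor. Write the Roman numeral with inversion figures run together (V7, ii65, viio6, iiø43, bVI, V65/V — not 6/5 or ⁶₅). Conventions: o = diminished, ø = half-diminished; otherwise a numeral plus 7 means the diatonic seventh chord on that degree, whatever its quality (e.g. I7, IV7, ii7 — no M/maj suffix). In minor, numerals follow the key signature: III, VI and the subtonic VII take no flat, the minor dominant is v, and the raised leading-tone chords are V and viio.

Stacked in thirds the chord is F-Ab-C-Eb: a minor seventh chord on F.
F is scale degree 4 in C minor, and a minor seventh chord on that degree is written iv7.
With Eb in the bass the chord is in third inversion, so the figured bass is 42.

iv42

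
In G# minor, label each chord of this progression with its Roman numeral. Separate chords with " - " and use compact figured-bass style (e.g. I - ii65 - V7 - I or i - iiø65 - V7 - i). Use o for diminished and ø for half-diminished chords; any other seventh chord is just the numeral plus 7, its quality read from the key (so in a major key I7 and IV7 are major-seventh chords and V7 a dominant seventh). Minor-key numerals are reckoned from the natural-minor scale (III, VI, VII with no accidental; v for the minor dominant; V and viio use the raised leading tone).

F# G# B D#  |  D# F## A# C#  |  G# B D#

i42 - V7 - i

F#-G#-B-D# has root G#, degree 1 in G# minor, so i42.
D#-F##-A#-C# has root D#, degree 5 in G# minor, so V7.
G#-B-D#: minor triad on G# = scale degree 1 → i.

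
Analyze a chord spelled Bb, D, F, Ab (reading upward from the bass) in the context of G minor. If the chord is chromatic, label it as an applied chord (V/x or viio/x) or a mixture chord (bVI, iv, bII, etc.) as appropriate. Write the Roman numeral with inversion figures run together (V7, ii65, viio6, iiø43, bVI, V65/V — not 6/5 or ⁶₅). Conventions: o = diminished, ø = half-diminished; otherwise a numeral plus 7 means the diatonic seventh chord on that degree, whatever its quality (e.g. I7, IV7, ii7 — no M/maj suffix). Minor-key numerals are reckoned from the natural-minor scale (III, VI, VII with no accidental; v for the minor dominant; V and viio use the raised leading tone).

V7/VI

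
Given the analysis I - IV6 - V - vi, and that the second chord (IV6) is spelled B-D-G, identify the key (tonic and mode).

D major

The anchor chord is a major triad on G, labeled IV6.
Counting down 3 scale steps from G places the tonic on D; a major triad on degree 4 is diatonic only in major.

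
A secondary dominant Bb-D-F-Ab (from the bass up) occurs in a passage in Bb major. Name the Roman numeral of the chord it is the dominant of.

IV

The chord is a dominant seventh chord on Bb.
A dominant resolves down a perfect fifth: Bb → Eb. In Bb major, Eb is scale degree 4, i.e. IV.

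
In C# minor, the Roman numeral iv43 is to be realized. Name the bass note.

C#

iv in C# minor has root F#; the chord is F#-A-C#-E.
The figure 43 means second inversion — the fifth is in the bass.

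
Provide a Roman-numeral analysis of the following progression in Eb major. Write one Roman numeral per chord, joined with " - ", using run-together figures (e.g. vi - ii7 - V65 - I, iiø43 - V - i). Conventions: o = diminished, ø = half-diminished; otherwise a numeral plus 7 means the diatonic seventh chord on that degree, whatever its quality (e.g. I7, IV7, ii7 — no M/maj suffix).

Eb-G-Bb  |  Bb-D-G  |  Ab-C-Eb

I - iii6 - IV

Eb-G-Bb: major triad on Eb = scale degree 1 → I.
Bb-D-G: minor triad on G = scale degree 3 → iii6.
Ab-C-Eb has root Ab, degree 4 in Eb major, so IV.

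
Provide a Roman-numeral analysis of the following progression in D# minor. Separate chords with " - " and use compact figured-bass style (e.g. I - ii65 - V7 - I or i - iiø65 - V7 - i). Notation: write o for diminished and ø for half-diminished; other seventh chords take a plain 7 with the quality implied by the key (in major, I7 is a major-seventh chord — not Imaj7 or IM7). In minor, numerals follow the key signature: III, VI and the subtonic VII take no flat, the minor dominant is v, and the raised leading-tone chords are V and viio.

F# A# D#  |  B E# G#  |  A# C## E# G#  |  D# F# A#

i6 - iio64 - V7 - i

F#-A#-D#: minor triad on D# = scale degree 1 → i6.
B-E#-G# has root E#, degree 2 in D# minor, so iio64.
A#-C##-E#-G# has root A#, degree 5 in D# minor, so V7.
D#-F#-A#: minor triad on D# = scale degree 1 → i.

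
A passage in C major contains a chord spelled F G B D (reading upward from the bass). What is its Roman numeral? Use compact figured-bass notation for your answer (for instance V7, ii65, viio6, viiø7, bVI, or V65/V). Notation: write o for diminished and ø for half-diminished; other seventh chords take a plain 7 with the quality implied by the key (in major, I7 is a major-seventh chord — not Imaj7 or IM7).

V42

Stacked in thirds the chord is G-B-D-F: a dominant seventh chord on G.
G is scale degree 5 in C major, and a dominant seventh chord on that degree is written V7.
With F in the bass the chord is in third inversion, so the figured bass is 42.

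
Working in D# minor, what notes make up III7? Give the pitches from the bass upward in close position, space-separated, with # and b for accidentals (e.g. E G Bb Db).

F# A# C# E#

The numeral's case and figure indicate a major seventh chord. In D# minor its root, the mediant, is F#.
Stacking thirds from F# gives F#-A#-C#-E#.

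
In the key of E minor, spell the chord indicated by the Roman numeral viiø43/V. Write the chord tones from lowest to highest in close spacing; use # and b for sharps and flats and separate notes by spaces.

The slash marks an applied leading-tone chord: viio of V. In E minor, V is B, so the leading tone to it is A#, a half step below.
Building a half-diminished seventh chord on A# gives A#-C#-E-G#.
The figured bass 43 indicates second inversion, placing the fifth (E) in the bass: E-G#-A#-C#.

E G# A# C#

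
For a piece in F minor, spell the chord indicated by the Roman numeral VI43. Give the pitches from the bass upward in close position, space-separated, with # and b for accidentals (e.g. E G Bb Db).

Ab C Db F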